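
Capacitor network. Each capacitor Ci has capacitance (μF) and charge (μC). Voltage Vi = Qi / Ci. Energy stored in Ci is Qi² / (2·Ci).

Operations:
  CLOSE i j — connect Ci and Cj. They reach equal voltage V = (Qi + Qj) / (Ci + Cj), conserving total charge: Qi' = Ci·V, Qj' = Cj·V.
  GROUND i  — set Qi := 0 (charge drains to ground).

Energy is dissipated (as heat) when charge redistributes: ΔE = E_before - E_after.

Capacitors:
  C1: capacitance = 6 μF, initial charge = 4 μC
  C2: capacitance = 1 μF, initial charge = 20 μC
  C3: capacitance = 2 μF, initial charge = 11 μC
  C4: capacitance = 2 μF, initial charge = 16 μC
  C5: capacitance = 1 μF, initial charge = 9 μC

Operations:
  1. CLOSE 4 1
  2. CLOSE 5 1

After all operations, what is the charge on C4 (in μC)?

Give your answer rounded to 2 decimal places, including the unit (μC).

Answer: 5.00 μC

Derivation:
Initial: C1(6μF, Q=4μC, V=0.67V), C2(1μF, Q=20μC, V=20.00V), C3(2μF, Q=11μC, V=5.50V), C4(2μF, Q=16μC, V=8.00V), C5(1μF, Q=9μC, V=9.00V)
Op 1: CLOSE 4-1: Q_total=20.00, C_total=8.00, V=2.50; Q4=5.00, Q1=15.00; dissipated=40.333
Op 2: CLOSE 5-1: Q_total=24.00, C_total=7.00, V=3.43; Q5=3.43, Q1=20.57; dissipated=18.107
Final charges: Q1=20.57, Q2=20.00, Q3=11.00, Q4=5.00, Q5=3.43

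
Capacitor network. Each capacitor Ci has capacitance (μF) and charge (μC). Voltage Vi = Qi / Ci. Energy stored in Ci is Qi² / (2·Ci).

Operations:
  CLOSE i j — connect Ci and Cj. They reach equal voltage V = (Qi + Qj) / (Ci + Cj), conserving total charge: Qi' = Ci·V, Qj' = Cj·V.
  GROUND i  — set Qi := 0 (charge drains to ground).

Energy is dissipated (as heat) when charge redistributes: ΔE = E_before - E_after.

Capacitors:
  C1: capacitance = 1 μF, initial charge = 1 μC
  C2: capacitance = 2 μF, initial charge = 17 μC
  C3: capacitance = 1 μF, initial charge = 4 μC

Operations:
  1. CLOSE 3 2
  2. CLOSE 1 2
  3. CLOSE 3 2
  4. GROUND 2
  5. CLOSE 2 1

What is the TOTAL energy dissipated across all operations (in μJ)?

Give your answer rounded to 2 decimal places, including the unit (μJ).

Answer: 60.53 μJ

Derivation:
Initial: C1(1μF, Q=1μC, V=1.00V), C2(2μF, Q=17μC, V=8.50V), C3(1μF, Q=4μC, V=4.00V)
Op 1: CLOSE 3-2: Q_total=21.00, C_total=3.00, V=7.00; Q3=7.00, Q2=14.00; dissipated=6.750
Op 2: CLOSE 1-2: Q_total=15.00, C_total=3.00, V=5.00; Q1=5.00, Q2=10.00; dissipated=12.000
Op 3: CLOSE 3-2: Q_total=17.00, C_total=3.00, V=5.67; Q3=5.67, Q2=11.33; dissipated=1.333
Op 4: GROUND 2: Q2=0; energy lost=32.111
Op 5: CLOSE 2-1: Q_total=5.00, C_total=3.00, V=1.67; Q2=3.33, Q1=1.67; dissipated=8.333
Total dissipated: 60.528 μJ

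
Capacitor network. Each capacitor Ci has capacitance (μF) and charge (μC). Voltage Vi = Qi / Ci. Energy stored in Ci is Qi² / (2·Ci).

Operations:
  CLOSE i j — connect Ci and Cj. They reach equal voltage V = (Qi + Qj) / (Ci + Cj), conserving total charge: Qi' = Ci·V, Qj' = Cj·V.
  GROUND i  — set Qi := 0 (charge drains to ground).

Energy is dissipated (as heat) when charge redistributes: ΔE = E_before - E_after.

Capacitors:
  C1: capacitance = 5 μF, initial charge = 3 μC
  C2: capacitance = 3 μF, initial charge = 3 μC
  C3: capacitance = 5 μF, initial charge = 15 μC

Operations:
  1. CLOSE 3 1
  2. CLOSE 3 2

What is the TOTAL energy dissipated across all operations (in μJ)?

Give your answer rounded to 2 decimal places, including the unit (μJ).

Answer: 7.80 μJ

Derivation:
Initial: C1(5μF, Q=3μC, V=0.60V), C2(3μF, Q=3μC, V=1.00V), C3(5μF, Q=15μC, V=3.00V)
Op 1: CLOSE 3-1: Q_total=18.00, C_total=10.00, V=1.80; Q3=9.00, Q1=9.00; dissipated=7.200
Op 2: CLOSE 3-2: Q_total=12.00, C_total=8.00, V=1.50; Q3=7.50, Q2=4.50; dissipated=0.600
Total dissipated: 7.800 μJ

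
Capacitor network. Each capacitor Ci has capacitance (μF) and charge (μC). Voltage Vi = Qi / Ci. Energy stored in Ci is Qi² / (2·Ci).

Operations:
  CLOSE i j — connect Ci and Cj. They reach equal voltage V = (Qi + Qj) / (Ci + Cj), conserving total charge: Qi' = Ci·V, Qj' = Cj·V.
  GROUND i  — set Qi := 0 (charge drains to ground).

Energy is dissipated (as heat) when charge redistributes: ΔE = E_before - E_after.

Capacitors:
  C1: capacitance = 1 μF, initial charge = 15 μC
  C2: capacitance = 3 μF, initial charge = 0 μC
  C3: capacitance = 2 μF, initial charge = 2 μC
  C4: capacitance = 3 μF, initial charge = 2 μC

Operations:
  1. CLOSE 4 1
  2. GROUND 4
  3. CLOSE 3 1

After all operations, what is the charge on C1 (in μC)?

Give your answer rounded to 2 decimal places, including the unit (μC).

Answer: 2.08 μC

Derivation:
Initial: C1(1μF, Q=15μC, V=15.00V), C2(3μF, Q=0μC, V=0.00V), C3(2μF, Q=2μC, V=1.00V), C4(3μF, Q=2μC, V=0.67V)
Op 1: CLOSE 4-1: Q_total=17.00, C_total=4.00, V=4.25; Q4=12.75, Q1=4.25; dissipated=77.042
Op 2: GROUND 4: Q4=0; energy lost=27.094
Op 3: CLOSE 3-1: Q_total=6.25, C_total=3.00, V=2.08; Q3=4.17, Q1=2.08; dissipated=3.521
Final charges: Q1=2.08, Q2=0.00, Q3=4.17, Q4=0.00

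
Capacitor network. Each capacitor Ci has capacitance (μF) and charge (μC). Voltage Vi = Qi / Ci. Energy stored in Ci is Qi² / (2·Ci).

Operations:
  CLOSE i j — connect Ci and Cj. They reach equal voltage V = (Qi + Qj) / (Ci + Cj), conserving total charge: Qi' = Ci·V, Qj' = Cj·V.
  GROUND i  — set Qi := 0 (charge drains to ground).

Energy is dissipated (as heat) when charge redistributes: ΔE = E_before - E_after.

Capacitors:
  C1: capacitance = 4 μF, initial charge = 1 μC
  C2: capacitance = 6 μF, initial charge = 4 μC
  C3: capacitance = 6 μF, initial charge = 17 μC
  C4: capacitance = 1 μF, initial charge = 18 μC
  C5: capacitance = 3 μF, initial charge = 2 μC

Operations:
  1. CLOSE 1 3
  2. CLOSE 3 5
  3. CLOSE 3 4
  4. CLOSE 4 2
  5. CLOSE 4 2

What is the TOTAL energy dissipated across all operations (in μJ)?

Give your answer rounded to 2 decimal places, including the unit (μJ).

Answer: 131.26 μJ

Derivation:
Initial: C1(4μF, Q=1μC, V=0.25V), C2(6μF, Q=4μC, V=0.67V), C3(6μF, Q=17μC, V=2.83V), C4(1μF, Q=18μC, V=18.00V), C5(3μF, Q=2μC, V=0.67V)
Op 1: CLOSE 1-3: Q_total=18.00, C_total=10.00, V=1.80; Q1=7.20, Q3=10.80; dissipated=8.008
Op 2: CLOSE 3-5: Q_total=12.80, C_total=9.00, V=1.42; Q3=8.53, Q5=4.27; dissipated=1.284
Op 3: CLOSE 3-4: Q_total=26.53, C_total=7.00, V=3.79; Q3=22.74, Q4=3.79; dissipated=117.781
Op 4: CLOSE 4-2: Q_total=7.79, C_total=7.00, V=1.11; Q4=1.11, Q2=6.68; dissipated=4.182
Op 5: CLOSE 4-2: Q_total=7.79, C_total=7.00, V=1.11; Q4=1.11, Q2=6.68; dissipated=0.000
Total dissipated: 131.256 μJ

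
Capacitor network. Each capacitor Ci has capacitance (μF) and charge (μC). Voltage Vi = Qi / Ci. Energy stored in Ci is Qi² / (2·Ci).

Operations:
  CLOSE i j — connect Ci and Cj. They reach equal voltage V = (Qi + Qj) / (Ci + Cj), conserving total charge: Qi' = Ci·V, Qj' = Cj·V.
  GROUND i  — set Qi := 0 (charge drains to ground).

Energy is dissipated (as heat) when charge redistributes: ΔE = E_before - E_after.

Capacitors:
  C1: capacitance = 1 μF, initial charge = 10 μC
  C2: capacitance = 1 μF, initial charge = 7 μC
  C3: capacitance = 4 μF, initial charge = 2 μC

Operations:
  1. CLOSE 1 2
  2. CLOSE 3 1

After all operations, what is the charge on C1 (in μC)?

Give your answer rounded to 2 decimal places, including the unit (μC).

Answer: 2.10 μC

Derivation:
Initial: C1(1μF, Q=10μC, V=10.00V), C2(1μF, Q=7μC, V=7.00V), C3(4μF, Q=2μC, V=0.50V)
Op 1: CLOSE 1-2: Q_total=17.00, C_total=2.00, V=8.50; Q1=8.50, Q2=8.50; dissipated=2.250
Op 2: CLOSE 3-1: Q_total=10.50, C_total=5.00, V=2.10; Q3=8.40, Q1=2.10; dissipated=25.600
Final charges: Q1=2.10, Q2=8.50, Q3=8.40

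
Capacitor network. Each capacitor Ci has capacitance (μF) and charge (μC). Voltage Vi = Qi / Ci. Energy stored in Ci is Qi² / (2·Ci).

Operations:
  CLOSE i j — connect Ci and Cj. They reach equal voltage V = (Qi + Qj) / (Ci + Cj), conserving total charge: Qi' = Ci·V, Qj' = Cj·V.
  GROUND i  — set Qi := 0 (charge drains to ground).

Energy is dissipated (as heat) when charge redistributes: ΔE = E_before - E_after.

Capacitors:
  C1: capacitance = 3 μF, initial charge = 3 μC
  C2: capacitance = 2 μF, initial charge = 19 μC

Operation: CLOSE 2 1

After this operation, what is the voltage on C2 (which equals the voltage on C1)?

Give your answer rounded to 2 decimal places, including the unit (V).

Answer: 4.40 V

Derivation:
Initial: C1(3μF, Q=3μC, V=1.00V), C2(2μF, Q=19μC, V=9.50V)
Op 1: CLOSE 2-1: Q_total=22.00, C_total=5.00, V=4.40; Q2=8.80, Q1=13.20; dissipated=43.350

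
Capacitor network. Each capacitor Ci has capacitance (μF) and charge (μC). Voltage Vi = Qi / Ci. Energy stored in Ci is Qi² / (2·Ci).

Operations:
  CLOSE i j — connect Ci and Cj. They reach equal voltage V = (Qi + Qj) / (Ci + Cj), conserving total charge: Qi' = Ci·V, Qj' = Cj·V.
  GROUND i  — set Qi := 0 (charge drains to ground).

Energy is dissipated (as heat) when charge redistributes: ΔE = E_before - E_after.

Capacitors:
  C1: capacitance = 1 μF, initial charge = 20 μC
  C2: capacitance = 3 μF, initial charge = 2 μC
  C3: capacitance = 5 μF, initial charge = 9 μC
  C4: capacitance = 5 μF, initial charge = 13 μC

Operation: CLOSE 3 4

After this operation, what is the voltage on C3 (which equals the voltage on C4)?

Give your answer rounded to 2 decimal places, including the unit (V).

Initial: C1(1μF, Q=20μC, V=20.00V), C2(3μF, Q=2μC, V=0.67V), C3(5μF, Q=9μC, V=1.80V), C4(5μF, Q=13μC, V=2.60V)
Op 1: CLOSE 3-4: Q_total=22.00, C_total=10.00, V=2.20; Q3=11.00, Q4=11.00; dissipated=0.800

Answer: 2.20 V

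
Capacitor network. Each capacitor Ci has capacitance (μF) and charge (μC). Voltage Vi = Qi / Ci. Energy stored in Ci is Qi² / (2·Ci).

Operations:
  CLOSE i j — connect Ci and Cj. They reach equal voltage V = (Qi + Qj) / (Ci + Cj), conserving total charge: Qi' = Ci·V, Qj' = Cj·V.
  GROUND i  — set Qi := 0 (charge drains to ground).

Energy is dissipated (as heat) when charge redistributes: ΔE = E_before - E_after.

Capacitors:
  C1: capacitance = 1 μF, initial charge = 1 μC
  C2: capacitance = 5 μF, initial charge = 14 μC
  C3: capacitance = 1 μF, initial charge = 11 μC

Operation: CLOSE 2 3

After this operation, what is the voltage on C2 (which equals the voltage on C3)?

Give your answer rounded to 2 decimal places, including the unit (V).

Initial: C1(1μF, Q=1μC, V=1.00V), C2(5μF, Q=14μC, V=2.80V), C3(1μF, Q=11μC, V=11.00V)
Op 1: CLOSE 2-3: Q_total=25.00, C_total=6.00, V=4.17; Q2=20.83, Q3=4.17; dissipated=28.017

Answer: 4.17 V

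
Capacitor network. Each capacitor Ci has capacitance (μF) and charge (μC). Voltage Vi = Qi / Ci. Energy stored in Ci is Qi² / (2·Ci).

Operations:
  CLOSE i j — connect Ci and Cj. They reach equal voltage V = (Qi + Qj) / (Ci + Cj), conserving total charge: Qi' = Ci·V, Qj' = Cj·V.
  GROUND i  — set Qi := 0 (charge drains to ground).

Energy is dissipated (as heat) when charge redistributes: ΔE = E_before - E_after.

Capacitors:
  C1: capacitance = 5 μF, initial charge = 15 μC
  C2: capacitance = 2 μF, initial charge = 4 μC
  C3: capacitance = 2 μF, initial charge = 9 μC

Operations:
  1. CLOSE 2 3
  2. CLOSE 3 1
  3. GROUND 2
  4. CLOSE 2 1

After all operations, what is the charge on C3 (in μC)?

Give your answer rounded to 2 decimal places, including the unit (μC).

Answer: 6.14 μC

Derivation:
Initial: C1(5μF, Q=15μC, V=3.00V), C2(2μF, Q=4μC, V=2.00V), C3(2μF, Q=9μC, V=4.50V)
Op 1: CLOSE 2-3: Q_total=13.00, C_total=4.00, V=3.25; Q2=6.50, Q3=6.50; dissipated=3.125
Op 2: CLOSE 3-1: Q_total=21.50, C_total=7.00, V=3.07; Q3=6.14, Q1=15.36; dissipated=0.045
Op 3: GROUND 2: Q2=0; energy lost=10.562
Op 4: CLOSE 2-1: Q_total=15.36, C_total=7.00, V=2.19; Q2=4.39, Q1=10.97; dissipated=6.738
Final charges: Q1=10.97, Q2=4.39, Q3=6.14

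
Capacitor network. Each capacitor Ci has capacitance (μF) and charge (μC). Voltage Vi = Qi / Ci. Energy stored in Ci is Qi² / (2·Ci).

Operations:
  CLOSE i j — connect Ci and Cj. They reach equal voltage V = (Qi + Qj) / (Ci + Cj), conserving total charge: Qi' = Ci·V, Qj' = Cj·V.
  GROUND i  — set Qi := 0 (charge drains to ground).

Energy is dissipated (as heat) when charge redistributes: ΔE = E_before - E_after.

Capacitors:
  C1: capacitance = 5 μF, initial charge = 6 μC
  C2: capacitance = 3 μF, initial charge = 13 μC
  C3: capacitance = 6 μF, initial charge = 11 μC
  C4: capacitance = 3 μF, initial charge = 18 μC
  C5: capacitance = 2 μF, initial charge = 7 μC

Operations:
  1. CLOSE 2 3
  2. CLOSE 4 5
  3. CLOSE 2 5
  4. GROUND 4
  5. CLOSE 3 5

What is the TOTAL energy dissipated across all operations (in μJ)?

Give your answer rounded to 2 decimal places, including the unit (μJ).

Initial: C1(5μF, Q=6μC, V=1.20V), C2(3μF, Q=13μC, V=4.33V), C3(6μF, Q=11μC, V=1.83V), C4(3μF, Q=18μC, V=6.00V), C5(2μF, Q=7μC, V=3.50V)
Op 1: CLOSE 2-3: Q_total=24.00, C_total=9.00, V=2.67; Q2=8.00, Q3=16.00; dissipated=6.250
Op 2: CLOSE 4-5: Q_total=25.00, C_total=5.00, V=5.00; Q4=15.00, Q5=10.00; dissipated=3.750
Op 3: CLOSE 2-5: Q_total=18.00, C_total=5.00, V=3.60; Q2=10.80, Q5=7.20; dissipated=3.267
Op 4: GROUND 4: Q4=0; energy lost=37.500
Op 5: CLOSE 3-5: Q_total=23.20, C_total=8.00, V=2.90; Q3=17.40, Q5=5.80; dissipated=0.653
Total dissipated: 51.420 μJ

Answer: 51.42 μJ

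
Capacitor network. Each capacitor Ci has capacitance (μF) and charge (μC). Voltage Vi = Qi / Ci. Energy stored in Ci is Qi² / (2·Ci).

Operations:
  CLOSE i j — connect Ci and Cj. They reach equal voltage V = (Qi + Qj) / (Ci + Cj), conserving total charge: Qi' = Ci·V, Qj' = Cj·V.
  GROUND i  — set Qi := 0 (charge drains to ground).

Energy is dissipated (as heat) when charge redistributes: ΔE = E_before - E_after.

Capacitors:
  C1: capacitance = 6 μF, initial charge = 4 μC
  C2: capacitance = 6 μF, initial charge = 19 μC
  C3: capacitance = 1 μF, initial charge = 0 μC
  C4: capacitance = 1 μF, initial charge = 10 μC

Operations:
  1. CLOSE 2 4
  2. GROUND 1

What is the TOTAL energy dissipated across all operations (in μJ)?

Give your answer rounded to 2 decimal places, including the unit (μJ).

Answer: 21.35 μJ

Derivation:
Initial: C1(6μF, Q=4μC, V=0.67V), C2(6μF, Q=19μC, V=3.17V), C3(1μF, Q=0μC, V=0.00V), C4(1μF, Q=10μC, V=10.00V)
Op 1: CLOSE 2-4: Q_total=29.00, C_total=7.00, V=4.14; Q2=24.86, Q4=4.14; dissipated=20.012
Op 2: GROUND 1: Q1=0; energy lost=1.333
Total dissipated: 21.345 μJ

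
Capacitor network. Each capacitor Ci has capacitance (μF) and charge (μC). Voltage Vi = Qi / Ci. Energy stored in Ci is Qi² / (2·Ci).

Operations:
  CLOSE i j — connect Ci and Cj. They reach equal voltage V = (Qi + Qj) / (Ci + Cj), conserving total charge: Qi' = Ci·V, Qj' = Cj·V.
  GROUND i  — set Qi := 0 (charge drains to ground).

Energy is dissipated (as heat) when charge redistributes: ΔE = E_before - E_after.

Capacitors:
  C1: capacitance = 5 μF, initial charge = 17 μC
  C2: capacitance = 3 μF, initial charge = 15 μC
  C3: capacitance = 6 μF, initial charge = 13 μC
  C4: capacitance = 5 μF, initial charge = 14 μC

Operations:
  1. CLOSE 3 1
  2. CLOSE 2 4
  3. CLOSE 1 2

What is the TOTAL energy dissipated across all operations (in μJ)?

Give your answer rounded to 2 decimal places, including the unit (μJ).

Answer: 7.37 μJ

Derivation:
Initial: C1(5μF, Q=17μC, V=3.40V), C2(3μF, Q=15μC, V=5.00V), C3(6μF, Q=13μC, V=2.17V), C4(5μF, Q=14μC, V=2.80V)
Op 1: CLOSE 3-1: Q_total=30.00, C_total=11.00, V=2.73; Q3=16.36, Q1=13.64; dissipated=2.074
Op 2: CLOSE 2-4: Q_total=29.00, C_total=8.00, V=3.62; Q2=10.88, Q4=18.12; dissipated=4.537
Op 3: CLOSE 1-2: Q_total=24.51, C_total=8.00, V=3.06; Q1=15.32, Q2=9.19; dissipated=0.756
Total dissipated: 7.367 μJ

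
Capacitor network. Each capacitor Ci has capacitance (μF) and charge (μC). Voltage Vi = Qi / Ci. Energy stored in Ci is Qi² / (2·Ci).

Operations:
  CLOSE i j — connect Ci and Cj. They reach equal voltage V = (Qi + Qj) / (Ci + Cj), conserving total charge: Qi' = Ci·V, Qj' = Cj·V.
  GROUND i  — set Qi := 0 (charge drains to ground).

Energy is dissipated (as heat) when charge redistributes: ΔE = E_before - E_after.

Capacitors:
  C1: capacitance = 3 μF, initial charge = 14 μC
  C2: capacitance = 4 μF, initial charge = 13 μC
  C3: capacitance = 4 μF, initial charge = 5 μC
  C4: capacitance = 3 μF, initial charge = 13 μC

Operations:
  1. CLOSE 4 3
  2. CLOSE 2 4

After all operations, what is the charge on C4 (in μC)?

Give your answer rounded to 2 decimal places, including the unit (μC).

Initial: C1(3μF, Q=14μC, V=4.67V), C2(4μF, Q=13μC, V=3.25V), C3(4μF, Q=5μC, V=1.25V), C4(3μF, Q=13μC, V=4.33V)
Op 1: CLOSE 4-3: Q_total=18.00, C_total=7.00, V=2.57; Q4=7.71, Q3=10.29; dissipated=8.149
Op 2: CLOSE 2-4: Q_total=20.71, C_total=7.00, V=2.96; Q2=11.84, Q4=8.88; dissipated=0.395
Final charges: Q1=14.00, Q2=11.84, Q3=10.29, Q4=8.88

Answer: 8.88 μC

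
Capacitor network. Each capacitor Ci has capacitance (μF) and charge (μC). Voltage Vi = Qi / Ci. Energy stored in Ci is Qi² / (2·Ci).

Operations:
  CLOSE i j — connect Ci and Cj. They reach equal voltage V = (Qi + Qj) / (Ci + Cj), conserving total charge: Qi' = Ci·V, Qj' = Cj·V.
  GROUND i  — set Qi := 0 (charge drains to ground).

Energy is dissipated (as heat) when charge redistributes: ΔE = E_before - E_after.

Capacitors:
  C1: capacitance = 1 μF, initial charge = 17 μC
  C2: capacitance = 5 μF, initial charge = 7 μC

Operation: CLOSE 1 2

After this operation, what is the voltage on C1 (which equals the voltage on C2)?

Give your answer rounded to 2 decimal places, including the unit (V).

Initial: C1(1μF, Q=17μC, V=17.00V), C2(5μF, Q=7μC, V=1.40V)
Op 1: CLOSE 1-2: Q_total=24.00, C_total=6.00, V=4.00; Q1=4.00, Q2=20.00; dissipated=101.400

Answer: 4.00 V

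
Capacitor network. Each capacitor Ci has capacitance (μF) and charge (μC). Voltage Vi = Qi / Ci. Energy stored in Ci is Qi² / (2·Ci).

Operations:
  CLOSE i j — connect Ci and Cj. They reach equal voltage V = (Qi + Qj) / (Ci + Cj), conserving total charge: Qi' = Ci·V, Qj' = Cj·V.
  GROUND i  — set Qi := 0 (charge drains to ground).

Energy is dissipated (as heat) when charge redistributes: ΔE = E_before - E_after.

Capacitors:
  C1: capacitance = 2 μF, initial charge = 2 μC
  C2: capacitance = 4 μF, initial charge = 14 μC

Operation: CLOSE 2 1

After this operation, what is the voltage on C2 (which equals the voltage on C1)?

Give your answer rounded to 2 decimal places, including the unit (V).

Answer: 2.67 V

Derivation:
Initial: C1(2μF, Q=2μC, V=1.00V), C2(4μF, Q=14μC, V=3.50V)
Op 1: CLOSE 2-1: Q_total=16.00, C_total=6.00, V=2.67; Q2=10.67, Q1=5.33; dissipated=4.167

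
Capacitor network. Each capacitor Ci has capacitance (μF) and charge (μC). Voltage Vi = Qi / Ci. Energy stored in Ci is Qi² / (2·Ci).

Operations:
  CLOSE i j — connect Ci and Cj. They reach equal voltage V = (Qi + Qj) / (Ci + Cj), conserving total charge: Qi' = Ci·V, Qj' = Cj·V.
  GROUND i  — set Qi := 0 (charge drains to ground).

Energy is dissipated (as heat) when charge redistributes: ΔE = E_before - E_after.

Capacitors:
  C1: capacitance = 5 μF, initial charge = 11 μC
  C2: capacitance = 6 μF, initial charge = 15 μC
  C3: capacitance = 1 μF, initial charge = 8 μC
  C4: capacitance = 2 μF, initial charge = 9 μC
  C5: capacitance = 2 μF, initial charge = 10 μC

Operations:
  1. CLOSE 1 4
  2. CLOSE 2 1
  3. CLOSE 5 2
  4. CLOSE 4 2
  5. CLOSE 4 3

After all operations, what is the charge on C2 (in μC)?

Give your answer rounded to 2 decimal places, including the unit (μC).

Initial: C1(5μF, Q=11μC, V=2.20V), C2(6μF, Q=15μC, V=2.50V), C3(1μF, Q=8μC, V=8.00V), C4(2μF, Q=9μC, V=4.50V), C5(2μF, Q=10μC, V=5.00V)
Op 1: CLOSE 1-4: Q_total=20.00, C_total=7.00, V=2.86; Q1=14.29, Q4=5.71; dissipated=3.779
Op 2: CLOSE 2-1: Q_total=29.29, C_total=11.00, V=2.66; Q2=15.97, Q1=13.31; dissipated=0.174
Op 3: CLOSE 5-2: Q_total=25.97, C_total=8.00, V=3.25; Q5=6.49, Q2=19.48; dissipated=4.098
Op 4: CLOSE 4-2: Q_total=25.19, C_total=8.00, V=3.15; Q4=6.30, Q2=18.90; dissipated=0.114
Op 5: CLOSE 4-3: Q_total=14.30, C_total=3.00, V=4.77; Q4=9.53, Q3=4.77; dissipated=7.843
Final charges: Q1=13.31, Q2=18.90, Q3=4.77, Q4=9.53, Q5=6.49

Answer: 18.90 μC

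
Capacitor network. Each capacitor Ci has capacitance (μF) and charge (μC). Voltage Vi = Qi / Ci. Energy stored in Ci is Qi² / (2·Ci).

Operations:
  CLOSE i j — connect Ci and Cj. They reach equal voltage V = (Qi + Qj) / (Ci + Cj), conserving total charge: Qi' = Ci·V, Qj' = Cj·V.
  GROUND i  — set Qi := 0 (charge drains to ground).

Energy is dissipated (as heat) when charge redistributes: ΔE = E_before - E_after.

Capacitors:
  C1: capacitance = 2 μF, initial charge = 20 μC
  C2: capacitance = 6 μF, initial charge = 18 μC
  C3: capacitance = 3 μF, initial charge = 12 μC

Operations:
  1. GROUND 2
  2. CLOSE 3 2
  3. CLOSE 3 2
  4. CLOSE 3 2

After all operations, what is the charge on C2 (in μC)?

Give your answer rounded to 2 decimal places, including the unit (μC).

Answer: 8.00 μC

Derivation:
Initial: C1(2μF, Q=20μC, V=10.00V), C2(6μF, Q=18μC, V=3.00V), C3(3μF, Q=12μC, V=4.00V)
Op 1: GROUND 2: Q2=0; energy lost=27.000
Op 2: CLOSE 3-2: Q_total=12.00, C_total=9.00, V=1.33; Q3=4.00, Q2=8.00; dissipated=16.000
Op 3: CLOSE 3-2: Q_total=12.00, C_total=9.00, V=1.33; Q3=4.00, Q2=8.00; dissipated=0.000
Op 4: CLOSE 3-2: Q_total=12.00, C_total=9.00, V=1.33; Q3=4.00, Q2=8.00; dissipated=0.000
Final charges: Q1=20.00, Q2=8.00, Q3=4.00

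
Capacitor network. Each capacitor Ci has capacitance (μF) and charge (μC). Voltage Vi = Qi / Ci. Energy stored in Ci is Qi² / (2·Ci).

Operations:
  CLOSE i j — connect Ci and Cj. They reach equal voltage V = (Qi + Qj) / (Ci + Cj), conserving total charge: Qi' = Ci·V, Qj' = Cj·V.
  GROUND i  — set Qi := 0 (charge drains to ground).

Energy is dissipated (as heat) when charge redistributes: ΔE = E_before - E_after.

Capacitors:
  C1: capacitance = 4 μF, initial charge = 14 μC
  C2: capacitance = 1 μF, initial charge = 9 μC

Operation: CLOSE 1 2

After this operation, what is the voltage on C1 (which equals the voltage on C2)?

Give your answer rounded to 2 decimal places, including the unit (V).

Initial: C1(4μF, Q=14μC, V=3.50V), C2(1μF, Q=9μC, V=9.00V)
Op 1: CLOSE 1-2: Q_total=23.00, C_total=5.00, V=4.60; Q1=18.40, Q2=4.60; dissipated=12.100

Answer: 4.60 V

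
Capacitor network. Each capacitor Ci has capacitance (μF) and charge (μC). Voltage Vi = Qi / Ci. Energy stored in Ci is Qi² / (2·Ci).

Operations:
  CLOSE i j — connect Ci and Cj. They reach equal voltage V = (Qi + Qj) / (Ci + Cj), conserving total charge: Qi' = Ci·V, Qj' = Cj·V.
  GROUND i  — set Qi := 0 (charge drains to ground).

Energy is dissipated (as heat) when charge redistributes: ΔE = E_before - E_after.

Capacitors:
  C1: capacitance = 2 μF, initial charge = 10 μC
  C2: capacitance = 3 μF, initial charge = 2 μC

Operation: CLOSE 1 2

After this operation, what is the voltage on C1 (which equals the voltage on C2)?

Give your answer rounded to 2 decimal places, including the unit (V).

Initial: C1(2μF, Q=10μC, V=5.00V), C2(3μF, Q=2μC, V=0.67V)
Op 1: CLOSE 1-2: Q_total=12.00, C_total=5.00, V=2.40; Q1=4.80, Q2=7.20; dissipated=11.267

Answer: 2.40 V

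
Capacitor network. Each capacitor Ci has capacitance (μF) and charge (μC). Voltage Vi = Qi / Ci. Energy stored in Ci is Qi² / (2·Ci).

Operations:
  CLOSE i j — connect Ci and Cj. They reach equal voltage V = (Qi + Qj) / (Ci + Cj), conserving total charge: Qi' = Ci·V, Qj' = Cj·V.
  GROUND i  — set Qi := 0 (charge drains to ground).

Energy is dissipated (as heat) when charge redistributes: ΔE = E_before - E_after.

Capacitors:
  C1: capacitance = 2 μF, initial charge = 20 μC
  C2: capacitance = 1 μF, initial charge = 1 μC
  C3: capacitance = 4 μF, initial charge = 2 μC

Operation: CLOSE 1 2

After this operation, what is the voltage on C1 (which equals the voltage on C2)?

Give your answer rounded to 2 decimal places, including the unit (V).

Initial: C1(2μF, Q=20μC, V=10.00V), C2(1μF, Q=1μC, V=1.00V), C3(4μF, Q=2μC, V=0.50V)
Op 1: CLOSE 1-2: Q_total=21.00, C_total=3.00, V=7.00; Q1=14.00, Q2=7.00; dissipated=27.000

Answer: 7.00 V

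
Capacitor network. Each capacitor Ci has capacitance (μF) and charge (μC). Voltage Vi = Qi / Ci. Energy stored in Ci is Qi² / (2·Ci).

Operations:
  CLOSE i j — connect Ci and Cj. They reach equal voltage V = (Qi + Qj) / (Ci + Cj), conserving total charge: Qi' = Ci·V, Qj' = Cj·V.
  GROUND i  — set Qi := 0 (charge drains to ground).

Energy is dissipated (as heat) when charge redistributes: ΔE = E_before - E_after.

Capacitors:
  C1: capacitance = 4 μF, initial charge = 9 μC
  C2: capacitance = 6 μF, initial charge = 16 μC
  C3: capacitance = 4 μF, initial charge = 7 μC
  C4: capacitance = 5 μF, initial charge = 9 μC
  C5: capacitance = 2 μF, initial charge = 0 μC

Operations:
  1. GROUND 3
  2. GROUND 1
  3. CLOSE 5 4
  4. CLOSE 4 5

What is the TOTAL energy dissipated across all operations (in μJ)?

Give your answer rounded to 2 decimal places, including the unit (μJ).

Answer: 18.56 μJ

Derivation:
Initial: C1(4μF, Q=9μC, V=2.25V), C2(6μF, Q=16μC, V=2.67V), C3(4μF, Q=7μC, V=1.75V), C4(5μF, Q=9μC, V=1.80V), C5(2μF, Q=0μC, V=0.00V)
Op 1: GROUND 3: Q3=0; energy lost=6.125
Op 2: GROUND 1: Q1=0; energy lost=10.125
Op 3: CLOSE 5-4: Q_total=9.00, C_total=7.00, V=1.29; Q5=2.57, Q4=6.43; dissipated=2.314
Op 4: CLOSE 4-5: Q_total=9.00, C_total=7.00, V=1.29; Q4=6.43, Q5=2.57; dissipated=0.000
Total dissipated: 18.564 μJ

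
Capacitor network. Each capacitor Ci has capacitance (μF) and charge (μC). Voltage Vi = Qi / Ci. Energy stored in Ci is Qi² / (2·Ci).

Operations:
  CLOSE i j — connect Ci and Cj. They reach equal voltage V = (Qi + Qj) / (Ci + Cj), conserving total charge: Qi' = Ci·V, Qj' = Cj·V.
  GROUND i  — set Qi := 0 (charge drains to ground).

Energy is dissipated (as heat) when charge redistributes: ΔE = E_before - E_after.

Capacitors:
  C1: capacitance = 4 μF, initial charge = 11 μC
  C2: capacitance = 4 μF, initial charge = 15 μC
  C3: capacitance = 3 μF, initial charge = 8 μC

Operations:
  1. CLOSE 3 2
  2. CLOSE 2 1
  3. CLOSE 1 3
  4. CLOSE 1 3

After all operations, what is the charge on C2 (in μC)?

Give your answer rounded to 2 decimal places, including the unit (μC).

Answer: 12.07 μC

Derivation:
Initial: C1(4μF, Q=11μC, V=2.75V), C2(4μF, Q=15μC, V=3.75V), C3(3μF, Q=8μC, V=2.67V)
Op 1: CLOSE 3-2: Q_total=23.00, C_total=7.00, V=3.29; Q3=9.86, Q2=13.14; dissipated=1.006
Op 2: CLOSE 2-1: Q_total=24.14, C_total=8.00, V=3.02; Q2=12.07, Q1=12.07; dissipated=0.287
Op 3: CLOSE 1-3: Q_total=21.93, C_total=7.00, V=3.13; Q1=12.53, Q3=9.40; dissipated=0.061
Op 4: CLOSE 1-3: Q_total=21.93, C_total=7.00, V=3.13; Q1=12.53, Q3=9.40; dissipated=0.000
Final charges: Q1=12.53, Q2=12.07, Q3=9.40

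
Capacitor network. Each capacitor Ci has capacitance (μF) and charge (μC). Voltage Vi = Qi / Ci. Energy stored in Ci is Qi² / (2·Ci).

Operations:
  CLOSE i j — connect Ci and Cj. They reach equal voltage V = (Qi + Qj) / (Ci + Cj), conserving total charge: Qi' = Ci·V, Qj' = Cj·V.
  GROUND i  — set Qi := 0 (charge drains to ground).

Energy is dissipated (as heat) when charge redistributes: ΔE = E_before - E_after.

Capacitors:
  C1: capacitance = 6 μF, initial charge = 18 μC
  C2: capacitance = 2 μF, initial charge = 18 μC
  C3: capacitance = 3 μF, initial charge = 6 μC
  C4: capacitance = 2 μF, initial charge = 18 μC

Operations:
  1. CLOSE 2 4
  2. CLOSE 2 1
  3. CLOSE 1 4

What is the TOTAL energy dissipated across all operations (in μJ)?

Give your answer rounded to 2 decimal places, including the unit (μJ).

Initial: C1(6μF, Q=18μC, V=3.00V), C2(2μF, Q=18μC, V=9.00V), C3(3μF, Q=6μC, V=2.00V), C4(2μF, Q=18μC, V=9.00V)
Op 1: CLOSE 2-4: Q_total=36.00, C_total=4.00, V=9.00; Q2=18.00, Q4=18.00; dissipated=0.000
Op 2: CLOSE 2-1: Q_total=36.00, C_total=8.00, V=4.50; Q2=9.00, Q1=27.00; dissipated=27.000
Op 3: CLOSE 1-4: Q_total=45.00, C_total=8.00, V=5.62; Q1=33.75, Q4=11.25; dissipated=15.188
Total dissipated: 42.188 μJ

Answer: 42.19 μJ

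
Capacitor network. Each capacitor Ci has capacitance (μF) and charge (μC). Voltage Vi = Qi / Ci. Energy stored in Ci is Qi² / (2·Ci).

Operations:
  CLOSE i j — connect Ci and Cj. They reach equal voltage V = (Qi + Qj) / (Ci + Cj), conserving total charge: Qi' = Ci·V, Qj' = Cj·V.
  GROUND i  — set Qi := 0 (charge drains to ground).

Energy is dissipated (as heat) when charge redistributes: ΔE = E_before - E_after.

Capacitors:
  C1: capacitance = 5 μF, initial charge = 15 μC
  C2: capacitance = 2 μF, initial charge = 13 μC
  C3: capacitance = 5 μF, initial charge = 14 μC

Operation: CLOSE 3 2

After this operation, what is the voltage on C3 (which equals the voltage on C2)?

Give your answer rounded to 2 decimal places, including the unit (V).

Initial: C1(5μF, Q=15μC, V=3.00V), C2(2μF, Q=13μC, V=6.50V), C3(5μF, Q=14μC, V=2.80V)
Op 1: CLOSE 3-2: Q_total=27.00, C_total=7.00, V=3.86; Q3=19.29, Q2=7.71; dissipated=9.779

Answer: 3.86 V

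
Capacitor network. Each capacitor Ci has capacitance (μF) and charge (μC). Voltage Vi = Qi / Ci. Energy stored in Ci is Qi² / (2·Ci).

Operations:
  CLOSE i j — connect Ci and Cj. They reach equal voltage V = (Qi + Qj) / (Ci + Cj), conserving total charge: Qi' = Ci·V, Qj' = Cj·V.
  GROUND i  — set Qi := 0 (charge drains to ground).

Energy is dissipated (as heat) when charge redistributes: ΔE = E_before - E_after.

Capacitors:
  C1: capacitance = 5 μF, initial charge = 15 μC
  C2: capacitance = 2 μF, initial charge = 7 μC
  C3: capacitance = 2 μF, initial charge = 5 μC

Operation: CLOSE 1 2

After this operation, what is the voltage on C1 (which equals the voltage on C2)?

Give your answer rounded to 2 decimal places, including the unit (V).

Answer: 3.14 V

Derivation:
Initial: C1(5μF, Q=15μC, V=3.00V), C2(2μF, Q=7μC, V=3.50V), C3(2μF, Q=5μC, V=2.50V)
Op 1: CLOSE 1-2: Q_total=22.00, C_total=7.00, V=3.14; Q1=15.71, Q2=6.29; dissipated=0.179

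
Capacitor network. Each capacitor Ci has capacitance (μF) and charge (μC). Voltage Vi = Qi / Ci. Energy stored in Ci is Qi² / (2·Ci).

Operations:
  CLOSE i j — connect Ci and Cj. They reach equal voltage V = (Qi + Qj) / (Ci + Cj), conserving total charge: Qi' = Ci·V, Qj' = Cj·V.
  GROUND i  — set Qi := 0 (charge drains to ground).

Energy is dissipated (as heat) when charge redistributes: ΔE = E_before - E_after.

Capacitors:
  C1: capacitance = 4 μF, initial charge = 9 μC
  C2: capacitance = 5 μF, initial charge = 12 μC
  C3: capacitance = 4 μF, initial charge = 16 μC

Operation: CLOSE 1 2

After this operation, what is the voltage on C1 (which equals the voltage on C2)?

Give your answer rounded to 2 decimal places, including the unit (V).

Initial: C1(4μF, Q=9μC, V=2.25V), C2(5μF, Q=12μC, V=2.40V), C3(4μF, Q=16μC, V=4.00V)
Op 1: CLOSE 1-2: Q_total=21.00, C_total=9.00, V=2.33; Q1=9.33, Q2=11.67; dissipated=0.025

Answer: 2.33 V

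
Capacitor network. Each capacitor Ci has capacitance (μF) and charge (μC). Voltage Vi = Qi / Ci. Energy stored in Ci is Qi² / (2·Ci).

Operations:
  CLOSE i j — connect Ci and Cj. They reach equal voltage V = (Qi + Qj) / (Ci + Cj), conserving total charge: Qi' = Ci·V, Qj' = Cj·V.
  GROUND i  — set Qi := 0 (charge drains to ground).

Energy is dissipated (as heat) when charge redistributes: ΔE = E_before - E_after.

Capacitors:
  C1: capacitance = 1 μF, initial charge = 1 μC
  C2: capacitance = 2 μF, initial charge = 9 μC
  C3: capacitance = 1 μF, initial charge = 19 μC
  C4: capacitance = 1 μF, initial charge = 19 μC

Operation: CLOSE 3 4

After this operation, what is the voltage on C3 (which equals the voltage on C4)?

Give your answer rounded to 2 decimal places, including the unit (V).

Answer: 19.00 V

Derivation:
Initial: C1(1μF, Q=1μC, V=1.00V), C2(2μF, Q=9μC, V=4.50V), C3(1μF, Q=19μC, V=19.00V), C4(1μF, Q=19μC, V=19.00V)
Op 1: CLOSE 3-4: Q_total=38.00, C_total=2.00, V=19.00; Q3=19.00, Q4=19.00; dissipated=0.000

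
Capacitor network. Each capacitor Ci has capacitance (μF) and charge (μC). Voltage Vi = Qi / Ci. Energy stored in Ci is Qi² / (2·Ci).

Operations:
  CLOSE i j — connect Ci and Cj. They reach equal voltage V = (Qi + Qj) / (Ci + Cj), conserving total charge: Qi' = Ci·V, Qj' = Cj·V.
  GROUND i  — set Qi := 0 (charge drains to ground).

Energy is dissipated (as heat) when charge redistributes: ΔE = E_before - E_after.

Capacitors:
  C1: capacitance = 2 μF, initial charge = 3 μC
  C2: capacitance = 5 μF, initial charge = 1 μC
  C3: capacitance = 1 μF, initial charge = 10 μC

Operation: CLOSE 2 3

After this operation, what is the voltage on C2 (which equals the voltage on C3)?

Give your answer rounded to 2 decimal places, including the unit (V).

Initial: C1(2μF, Q=3μC, V=1.50V), C2(5μF, Q=1μC, V=0.20V), C3(1μF, Q=10μC, V=10.00V)
Op 1: CLOSE 2-3: Q_total=11.00, C_total=6.00, V=1.83; Q2=9.17, Q3=1.83; dissipated=40.017

Answer: 1.83 V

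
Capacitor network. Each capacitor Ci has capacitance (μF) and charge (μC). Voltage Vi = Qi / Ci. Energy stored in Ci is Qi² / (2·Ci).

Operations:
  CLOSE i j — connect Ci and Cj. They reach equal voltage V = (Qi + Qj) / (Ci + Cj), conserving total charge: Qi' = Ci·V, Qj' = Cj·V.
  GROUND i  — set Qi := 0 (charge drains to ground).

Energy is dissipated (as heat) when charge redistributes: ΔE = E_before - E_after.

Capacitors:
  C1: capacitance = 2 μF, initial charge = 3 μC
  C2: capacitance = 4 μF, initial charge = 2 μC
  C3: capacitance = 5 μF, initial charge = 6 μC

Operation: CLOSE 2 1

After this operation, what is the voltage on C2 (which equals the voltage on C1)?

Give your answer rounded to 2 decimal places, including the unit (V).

Answer: 0.83 V

Derivation:
Initial: C1(2μF, Q=3μC, V=1.50V), C2(4μF, Q=2μC, V=0.50V), C3(5μF, Q=6μC, V=1.20V)
Op 1: CLOSE 2-1: Q_total=5.00, C_total=6.00, V=0.83; Q2=3.33, Q1=1.67; dissipated=0.667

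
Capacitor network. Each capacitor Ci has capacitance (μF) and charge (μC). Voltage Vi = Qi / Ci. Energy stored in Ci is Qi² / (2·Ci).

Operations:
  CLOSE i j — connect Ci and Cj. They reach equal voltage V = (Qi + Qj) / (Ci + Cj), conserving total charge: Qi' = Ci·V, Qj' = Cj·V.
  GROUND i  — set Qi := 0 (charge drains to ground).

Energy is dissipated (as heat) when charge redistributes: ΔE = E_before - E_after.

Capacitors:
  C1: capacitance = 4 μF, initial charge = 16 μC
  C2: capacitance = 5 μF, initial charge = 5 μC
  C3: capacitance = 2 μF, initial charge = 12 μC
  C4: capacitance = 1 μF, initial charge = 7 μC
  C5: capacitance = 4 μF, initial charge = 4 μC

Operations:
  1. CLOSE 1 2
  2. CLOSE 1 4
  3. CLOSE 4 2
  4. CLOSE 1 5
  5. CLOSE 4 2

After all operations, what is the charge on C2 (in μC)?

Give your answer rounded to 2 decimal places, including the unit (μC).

Answer: 12.44 μC

Derivation:
Initial: C1(4μF, Q=16μC, V=4.00V), C2(5μF, Q=5μC, V=1.00V), C3(2μF, Q=12μC, V=6.00V), C4(1μF, Q=7μC, V=7.00V), C5(4μF, Q=4μC, V=1.00V)
Op 1: CLOSE 1-2: Q_total=21.00, C_total=9.00, V=2.33; Q1=9.33, Q2=11.67; dissipated=10.000
Op 2: CLOSE 1-4: Q_total=16.33, C_total=5.00, V=3.27; Q1=13.07, Q4=3.27; dissipated=8.711
Op 3: CLOSE 4-2: Q_total=14.93, C_total=6.00, V=2.49; Q4=2.49, Q2=12.44; dissipated=0.363
Op 4: CLOSE 1-5: Q_total=17.07, C_total=8.00, V=2.13; Q1=8.53, Q5=8.53; dissipated=5.138
Op 5: CLOSE 4-2: Q_total=14.93, C_total=6.00, V=2.49; Q4=2.49, Q2=12.44; dissipated=0.000
Final charges: Q1=8.53, Q2=12.44, Q3=12.00, Q4=2.49, Q5=8.53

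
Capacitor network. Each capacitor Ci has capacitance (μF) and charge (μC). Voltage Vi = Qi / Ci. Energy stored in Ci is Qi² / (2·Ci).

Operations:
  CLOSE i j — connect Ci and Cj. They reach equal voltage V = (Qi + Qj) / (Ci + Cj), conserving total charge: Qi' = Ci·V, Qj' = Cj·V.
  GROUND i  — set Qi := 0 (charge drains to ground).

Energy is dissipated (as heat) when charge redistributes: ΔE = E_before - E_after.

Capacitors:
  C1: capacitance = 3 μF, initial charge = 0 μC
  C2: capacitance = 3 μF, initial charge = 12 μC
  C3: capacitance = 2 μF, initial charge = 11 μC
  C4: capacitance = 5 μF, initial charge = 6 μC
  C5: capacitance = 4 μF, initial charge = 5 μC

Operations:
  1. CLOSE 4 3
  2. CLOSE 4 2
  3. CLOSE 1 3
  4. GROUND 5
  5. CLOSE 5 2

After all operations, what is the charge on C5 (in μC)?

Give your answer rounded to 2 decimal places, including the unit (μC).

Initial: C1(3μF, Q=0μC, V=0.00V), C2(3μF, Q=12μC, V=4.00V), C3(2μF, Q=11μC, V=5.50V), C4(5μF, Q=6μC, V=1.20V), C5(4μF, Q=5μC, V=1.25V)
Op 1: CLOSE 4-3: Q_total=17.00, C_total=7.00, V=2.43; Q4=12.14, Q3=4.86; dissipated=13.207
Op 2: CLOSE 4-2: Q_total=24.14, C_total=8.00, V=3.02; Q4=15.09, Q2=9.05; dissipated=2.315
Op 3: CLOSE 1-3: Q_total=4.86, C_total=5.00, V=0.97; Q1=2.91, Q3=1.94; dissipated=3.539
Op 4: GROUND 5: Q5=0; energy lost=3.125
Op 5: CLOSE 5-2: Q_total=9.05, C_total=7.00, V=1.29; Q5=5.17, Q2=3.88; dissipated=7.806
Final charges: Q1=2.91, Q2=3.88, Q3=1.94, Q4=15.09, Q5=5.17

Answer: 5.17 μC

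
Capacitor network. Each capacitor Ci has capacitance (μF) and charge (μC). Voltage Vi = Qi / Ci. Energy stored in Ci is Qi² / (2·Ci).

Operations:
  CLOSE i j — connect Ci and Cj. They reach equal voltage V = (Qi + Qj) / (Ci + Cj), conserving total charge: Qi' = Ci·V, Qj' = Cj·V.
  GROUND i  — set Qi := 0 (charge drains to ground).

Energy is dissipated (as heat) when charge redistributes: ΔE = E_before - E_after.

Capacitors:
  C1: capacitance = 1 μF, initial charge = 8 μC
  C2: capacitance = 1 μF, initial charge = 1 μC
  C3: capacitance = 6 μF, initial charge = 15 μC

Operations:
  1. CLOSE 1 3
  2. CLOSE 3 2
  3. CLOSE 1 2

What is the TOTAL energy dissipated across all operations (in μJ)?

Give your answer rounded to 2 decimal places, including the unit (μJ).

Answer: 15.23 μJ

Derivation:
Initial: C1(1μF, Q=8μC, V=8.00V), C2(1μF, Q=1μC, V=1.00V), C3(6μF, Q=15μC, V=2.50V)
Op 1: CLOSE 1-3: Q_total=23.00, C_total=7.00, V=3.29; Q1=3.29, Q3=19.71; dissipated=12.964
Op 2: CLOSE 3-2: Q_total=20.71, C_total=7.00, V=2.96; Q3=17.76, Q2=2.96; dissipated=2.239
Op 3: CLOSE 1-2: Q_total=6.24, C_total=2.00, V=3.12; Q1=3.12, Q2=3.12; dissipated=0.027
Total dissipated: 15.230 μJ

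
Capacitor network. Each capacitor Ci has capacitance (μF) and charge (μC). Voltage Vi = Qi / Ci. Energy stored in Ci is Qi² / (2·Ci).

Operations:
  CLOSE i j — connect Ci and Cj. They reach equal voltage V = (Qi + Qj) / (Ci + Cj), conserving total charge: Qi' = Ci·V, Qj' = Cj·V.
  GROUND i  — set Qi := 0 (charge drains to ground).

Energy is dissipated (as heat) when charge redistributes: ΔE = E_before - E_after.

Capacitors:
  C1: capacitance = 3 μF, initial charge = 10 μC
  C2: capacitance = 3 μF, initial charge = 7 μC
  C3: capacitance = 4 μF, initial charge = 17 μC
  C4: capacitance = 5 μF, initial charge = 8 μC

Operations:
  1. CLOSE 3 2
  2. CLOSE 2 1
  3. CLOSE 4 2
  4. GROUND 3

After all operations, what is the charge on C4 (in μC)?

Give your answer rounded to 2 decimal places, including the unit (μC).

Initial: C1(3μF, Q=10μC, V=3.33V), C2(3μF, Q=7μC, V=2.33V), C3(4μF, Q=17μC, V=4.25V), C4(5μF, Q=8μC, V=1.60V)
Op 1: CLOSE 3-2: Q_total=24.00, C_total=7.00, V=3.43; Q3=13.71, Q2=10.29; dissipated=3.149
Op 2: CLOSE 2-1: Q_total=20.29, C_total=6.00, V=3.38; Q2=10.14, Q1=10.14; dissipated=0.007
Op 3: CLOSE 4-2: Q_total=18.14, C_total=8.00, V=2.27; Q4=11.34, Q2=6.80; dissipated=2.974
Op 4: GROUND 3: Q3=0; energy lost=23.510
Final charges: Q1=10.14, Q2=6.80, Q3=0.00, Q4=11.34

Answer: 11.34 μC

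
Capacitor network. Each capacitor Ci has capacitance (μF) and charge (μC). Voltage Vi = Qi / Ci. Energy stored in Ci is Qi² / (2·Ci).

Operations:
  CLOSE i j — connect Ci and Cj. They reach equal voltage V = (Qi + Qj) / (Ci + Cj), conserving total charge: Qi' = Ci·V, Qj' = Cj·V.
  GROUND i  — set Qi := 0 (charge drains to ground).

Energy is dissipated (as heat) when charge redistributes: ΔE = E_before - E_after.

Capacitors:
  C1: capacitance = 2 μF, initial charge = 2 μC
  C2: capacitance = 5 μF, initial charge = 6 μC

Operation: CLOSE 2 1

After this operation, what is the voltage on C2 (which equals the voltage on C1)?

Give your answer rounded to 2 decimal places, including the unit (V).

Answer: 1.14 V

Derivation:
Initial: C1(2μF, Q=2μC, V=1.00V), C2(5μF, Q=6μC, V=1.20V)
Op 1: CLOSE 2-1: Q_total=8.00, C_total=7.00, V=1.14; Q2=5.71, Q1=2.29; dissipated=0.029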